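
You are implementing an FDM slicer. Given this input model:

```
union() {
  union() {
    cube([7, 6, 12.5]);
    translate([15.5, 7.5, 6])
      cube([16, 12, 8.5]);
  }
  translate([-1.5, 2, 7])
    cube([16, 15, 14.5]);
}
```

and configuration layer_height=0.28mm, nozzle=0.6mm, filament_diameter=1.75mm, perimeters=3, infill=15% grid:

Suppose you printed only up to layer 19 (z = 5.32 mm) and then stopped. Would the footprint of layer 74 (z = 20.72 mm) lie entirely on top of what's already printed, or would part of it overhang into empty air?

part overhangs

Compare the two slices. At z = 5.32: the cube (footprint 7×6) is included at this height (area 42.00 mm²); the cube at (15.5, 7.5) does not reach this height (z outside [6, 14.5]); Merging all regions: only the 7×6 cube is present, so the union is just that shape — area = 42.00 mm²; the cube at (-1.5, 2) is not intersected at this z (z outside [7, 21.5]); Taking the union: only that combined region is present, so the union is just that shape — area = 42.00 mm². At z = 20.72: the cube is absent (z outside [0, 12.5]); the cube at (15.5, 7.5) is absent (z outside [6, 14.5]); Merging all regions: nothing is present at this height; the 16×15 cube at (-1.5, 2) contributes its full rectangle (area 240.00 mm²); Merging all regions: only the 16×15 cube at (-1.5, 2) is present, so the union is just that shape — area = 240.00 mm². Checking containment: at z = 20.72 the cross-section extends beyond the z = 5.32 cross-section by about 212.00 mm².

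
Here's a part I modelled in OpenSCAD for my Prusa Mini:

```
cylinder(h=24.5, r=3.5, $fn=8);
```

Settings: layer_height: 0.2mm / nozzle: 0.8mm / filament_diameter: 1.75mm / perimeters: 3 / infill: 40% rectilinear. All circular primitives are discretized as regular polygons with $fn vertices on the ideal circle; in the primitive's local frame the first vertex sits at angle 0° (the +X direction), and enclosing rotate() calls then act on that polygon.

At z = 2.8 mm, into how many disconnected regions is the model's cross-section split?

1

At z = 2.8 mm: the cylinder: section is a regular 8-gon, circumradius r=3.5. The result has 1 disconnected region.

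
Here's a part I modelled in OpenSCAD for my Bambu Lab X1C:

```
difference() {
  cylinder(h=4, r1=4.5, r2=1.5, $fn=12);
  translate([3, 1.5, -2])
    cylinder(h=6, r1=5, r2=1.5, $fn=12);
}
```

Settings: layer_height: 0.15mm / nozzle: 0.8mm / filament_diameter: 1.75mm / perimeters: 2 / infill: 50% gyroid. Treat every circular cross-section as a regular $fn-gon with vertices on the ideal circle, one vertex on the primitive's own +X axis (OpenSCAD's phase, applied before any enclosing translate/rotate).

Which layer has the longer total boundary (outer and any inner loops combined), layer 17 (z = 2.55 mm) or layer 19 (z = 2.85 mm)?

layer 17 (z = 2.55 mm)

Layer 17 (z = 2.55): the cone (r1=4.5→r2=1.5) has section circumradius 2.588 here — a regular 12-gon (perimeter = 2·12·2.588·sin(180°/12) = 16.07 mm); the cone at (3, 1.5) contributes a regular 12-gon of circumradius 2.346 (interpolated between r1=5 and r2=1.5 at t=0.758) (perimeter = 2·12·2.346·sin(180°/12) = 14.57 mm); Taking the first minus the rest: starting from the cone, the cone at (3, 1.5) partially overlaps it — only the 3.50 mm² overlap (of its 16.51 mm²) is removed, clipping the outline — boundary = 16.16 mm. So its perimeter = 16.16 mm. Layer 19 (z = 2.85): the cone (r1=4.5→r2=1.5) has section circumradius 2.362 here — a regular 12-gon (perimeter = 2·12·2.362·sin(180°/12) = 14.68 mm); the cone at (3, 1.5) (r1=5→r2=1.5) has section circumradius 2.171 here — a regular 12-gon (perimeter = 2·12·2.171·sin(180°/12) = 13.48 mm); Subtracting the remaining from the first: starting from the cone, the cone at (3, 1.5) partially overlaps it — only the 2.14 mm² overlap (of its 14.14 mm²) is removed, clipping the outline — boundary = 14.75 mm. So its perimeter = 14.75 mm. Layer 17 is larger (16.16 vs 14.75 mm).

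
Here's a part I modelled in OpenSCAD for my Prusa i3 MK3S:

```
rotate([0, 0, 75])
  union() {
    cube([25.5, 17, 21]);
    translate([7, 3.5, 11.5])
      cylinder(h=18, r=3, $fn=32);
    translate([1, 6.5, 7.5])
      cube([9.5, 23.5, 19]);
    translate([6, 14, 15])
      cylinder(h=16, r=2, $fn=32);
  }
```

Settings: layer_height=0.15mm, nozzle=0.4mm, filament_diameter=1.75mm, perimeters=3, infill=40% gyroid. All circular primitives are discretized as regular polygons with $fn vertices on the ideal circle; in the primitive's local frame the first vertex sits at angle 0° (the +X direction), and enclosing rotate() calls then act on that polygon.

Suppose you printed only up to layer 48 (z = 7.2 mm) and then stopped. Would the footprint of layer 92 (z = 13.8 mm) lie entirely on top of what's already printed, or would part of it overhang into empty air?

part overhangs

Compare the two slices. At z = 7.2: the cube (footprint 25.5×17) is included at this height (area 433.50 mm²); the cylinder at (7, 3.5) is absent (z outside [11.5, 29.5]); the cube at (1, 6.5) does not reach this height (z outside [7.5, 26.5]); the cylinder at (6, 14) is absent (z outside [15, 31]); Taking the union: only the 25.5×17 cube is present, so the union is just that shape — area = 433.50 mm²; (whole slice rotated 75° about Z — lengths, areas and connectivity unchanged). At z = 13.8: the cube (footprint 25.5×17) is included at this height (area 433.50 mm²); the r=3 cylinder at (7, 3.5) contributes a regular 32-gon of circumradius 3 (area = (32/2)·3.000²·sin(360°/32) = 28.09 mm²); the cube at (1, 6.5) (footprint 9.5×23.5) is included at this height (area 223.25 mm²); the cylinder at (6, 14) is not intersected at this z (z outside [15, 31]); Combining (union): the regions partially overlap — summed areas 684.84 mm² minus the doubly-counted overlap 127.84 mm² gives 557.00 mm² — area = 557.00 mm²; (rotated 75° about Z; rotation is an isometry so areas/perimeters/island counts are preserved). Checking containment: at z = 13.8 the cross-section extends beyond the z = 7.2 cross-section by about 123.50 mm².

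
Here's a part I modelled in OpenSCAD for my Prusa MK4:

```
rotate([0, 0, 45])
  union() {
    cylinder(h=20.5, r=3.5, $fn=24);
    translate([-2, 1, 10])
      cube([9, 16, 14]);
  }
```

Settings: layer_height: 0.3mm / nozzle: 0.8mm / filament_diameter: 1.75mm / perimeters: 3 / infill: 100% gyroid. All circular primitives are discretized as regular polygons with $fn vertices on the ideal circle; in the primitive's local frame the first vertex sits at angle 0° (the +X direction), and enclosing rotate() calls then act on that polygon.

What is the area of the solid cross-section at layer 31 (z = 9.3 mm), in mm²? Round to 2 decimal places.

38.05 mm²

At z = 9.3 mm: the r=3.5 cylinder gives a regular 24-gon of circumradius 3.5 (constant along its height) (area = (24/2)·3.500²·sin(360°/24) = 38.05 mm²); the cube at (-2, 1) is absent (z outside [10, 24]); Taking the union: only the r=3.5 cylinder is present, so the union is just that shape — area = 38.05 mm²; (rotated 45° about Z; rotation is an isometry so areas/perimeters/island counts are preserved). Overall, the cross-section is a single solid region. Net area = 38.05 mm².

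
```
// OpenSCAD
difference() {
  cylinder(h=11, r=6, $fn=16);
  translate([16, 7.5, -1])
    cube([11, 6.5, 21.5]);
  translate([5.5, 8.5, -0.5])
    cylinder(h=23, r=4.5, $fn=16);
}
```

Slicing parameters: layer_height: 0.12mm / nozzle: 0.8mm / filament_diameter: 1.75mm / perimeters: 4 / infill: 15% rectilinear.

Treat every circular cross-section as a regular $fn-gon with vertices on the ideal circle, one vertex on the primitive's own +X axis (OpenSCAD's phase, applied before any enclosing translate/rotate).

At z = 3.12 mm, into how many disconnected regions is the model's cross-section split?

1

At z = 3.12 mm: the cylinder: section is a regular 16-gon, circumradius r=6; the cube at (16, 7.5) (footprint 11×6.5) is included at this height; the cylinder at (5.5, 8.5): section is a regular 16-gon, circumradius r=4.5; Subtracting the remaining from the first: starting from the r=6 cylinder, the 11×6.5 cube at (16, 7.5) misses the remaining region (no effect); the r=4.5 cylinder at (5.5, 8.5) partially overlaps it — only the 0.37 mm² overlap (of its 61.99 mm²) is removed, clipping the outline — 1 connected region. The result has 1 disconnected region.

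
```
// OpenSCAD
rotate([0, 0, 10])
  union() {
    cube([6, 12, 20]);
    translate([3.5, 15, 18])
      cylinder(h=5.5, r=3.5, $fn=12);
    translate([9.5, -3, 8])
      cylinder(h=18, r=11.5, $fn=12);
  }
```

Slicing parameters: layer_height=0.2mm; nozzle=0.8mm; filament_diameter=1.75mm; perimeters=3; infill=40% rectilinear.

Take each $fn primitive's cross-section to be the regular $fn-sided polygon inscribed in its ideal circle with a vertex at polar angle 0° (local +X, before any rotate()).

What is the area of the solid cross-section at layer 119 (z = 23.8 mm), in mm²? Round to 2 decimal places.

At z = 23.8 mm: the cube is not intersected at this z (z outside [0, 20]); the cylinder at (3.5, 15) is not intersected at this z (z outside [18, 23.5]); the r=11.5 cylinder at (9.5, -3) gives a regular 12-gon of circumradius 11.5 (constant along its height) (area = (12/2)·11.500²·sin(360°/12) = 396.75 mm²); Taking the union: only the r=11.5 cylinder at (9.5, -3) is present, so the union is just that shape — area = 396.75 mm²; (rotated 10° about Z; rotation is an isometry so areas/perimeters/island counts are preserved). Overall, the cross-section is a single solid region. Net area = 396.75 mm².

396.75 mm²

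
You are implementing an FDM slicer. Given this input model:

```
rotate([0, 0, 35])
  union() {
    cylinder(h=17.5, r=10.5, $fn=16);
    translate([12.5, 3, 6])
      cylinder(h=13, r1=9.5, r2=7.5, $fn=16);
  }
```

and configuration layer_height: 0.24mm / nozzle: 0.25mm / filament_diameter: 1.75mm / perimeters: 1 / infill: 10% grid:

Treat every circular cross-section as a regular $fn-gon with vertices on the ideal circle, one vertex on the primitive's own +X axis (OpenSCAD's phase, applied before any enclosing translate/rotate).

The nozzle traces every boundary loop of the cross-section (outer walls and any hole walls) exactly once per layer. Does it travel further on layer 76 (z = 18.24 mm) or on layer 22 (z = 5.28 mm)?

layer 22 (z = 5.28 mm)

Layer 76 (z = 18.24): the cylinder does not reach this height (z outside [0, 17.5]); the cone at (12.5, 3) (r1=9.5→r2=7.5) has section circumradius 7.617 here — a regular 16-gon (perimeter = 2·16·7.617·sin(180°/16) = 47.55 mm); Taking the union: only the cone at (12.5, 3) is present, so the union is just that shape — boundary = 47.55 mm; (rotated 35° about Z; rotation is an isometry so areas/perimeters/island counts are preserved). So its perimeter = 47.55 mm. Layer 22 (z = 5.28): the r=10.5 cylinder gives a regular 16-gon of circumradius 10.5 (constant along its height) (perimeter = 2·16·10.500·sin(180°/16) = 65.55 mm); the cone at (12.5, 3) is not intersected at this z (z outside [6, 19]); Merging all regions: only the r=10.5 cylinder is present, so the union is just that shape — boundary = 65.55 mm; (rotated 35° about Z; rotation is an isometry so areas/perimeters/island counts are preserved). So its perimeter = 65.55 mm. Layer 22 is larger (65.55 vs 47.55 mm).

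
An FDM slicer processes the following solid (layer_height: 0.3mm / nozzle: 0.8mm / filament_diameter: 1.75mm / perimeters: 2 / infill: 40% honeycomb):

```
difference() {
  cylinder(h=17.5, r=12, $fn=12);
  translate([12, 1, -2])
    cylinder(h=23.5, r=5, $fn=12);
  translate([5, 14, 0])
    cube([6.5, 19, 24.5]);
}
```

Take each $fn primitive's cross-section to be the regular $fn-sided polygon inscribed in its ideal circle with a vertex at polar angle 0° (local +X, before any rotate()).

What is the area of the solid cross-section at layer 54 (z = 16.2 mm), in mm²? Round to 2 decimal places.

401.00 mm²

At z = 16.2 mm: the r=12 cylinder contributes a regular 12-gon of circumradius 12 (area = (12/2)·12.000²·sin(360°/12) = 432.00 mm²); the r=5 cylinder at (12, 1) gives a regular 12-gon of circumradius 5 (constant along its height) (area = (12/2)·5.000²·sin(360°/12) = 75.00 mm²); the cube at (5, 14) (footprint 6.5×19) is included at this height (area 123.50 mm²); After the difference (first − rest): starting from the r=12 cylinder (432.00 mm²), the r=5 cylinder at (12, 1) partially overlaps it — only the 31.00 mm² overlap (of its 75.00 mm²) is removed, clipping the outline; the 6.5×19 cube at (5, 14) misses the remaining region (no effect) — area = 401.00 mm². Overall, the cross-section is a single solid region. Net area = 401.00 mm².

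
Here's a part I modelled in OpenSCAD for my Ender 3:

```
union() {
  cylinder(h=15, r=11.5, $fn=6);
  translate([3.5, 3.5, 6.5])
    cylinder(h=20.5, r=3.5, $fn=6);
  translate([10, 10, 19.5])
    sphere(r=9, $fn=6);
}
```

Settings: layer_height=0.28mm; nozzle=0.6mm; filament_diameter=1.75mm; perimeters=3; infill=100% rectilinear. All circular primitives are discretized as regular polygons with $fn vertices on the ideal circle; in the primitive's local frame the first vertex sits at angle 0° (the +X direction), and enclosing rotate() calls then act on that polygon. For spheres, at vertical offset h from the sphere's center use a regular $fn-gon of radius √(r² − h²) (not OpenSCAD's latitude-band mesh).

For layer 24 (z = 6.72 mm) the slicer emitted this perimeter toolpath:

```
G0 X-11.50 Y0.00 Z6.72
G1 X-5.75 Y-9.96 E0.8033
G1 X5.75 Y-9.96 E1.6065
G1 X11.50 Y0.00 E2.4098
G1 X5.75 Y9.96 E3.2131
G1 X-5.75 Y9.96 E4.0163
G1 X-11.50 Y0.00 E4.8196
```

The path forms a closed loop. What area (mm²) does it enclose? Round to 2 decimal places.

Apply the shoelace formula to the sequence of (X, Y) vertices; enclosed area = 343.62 mm².

343.62 mm²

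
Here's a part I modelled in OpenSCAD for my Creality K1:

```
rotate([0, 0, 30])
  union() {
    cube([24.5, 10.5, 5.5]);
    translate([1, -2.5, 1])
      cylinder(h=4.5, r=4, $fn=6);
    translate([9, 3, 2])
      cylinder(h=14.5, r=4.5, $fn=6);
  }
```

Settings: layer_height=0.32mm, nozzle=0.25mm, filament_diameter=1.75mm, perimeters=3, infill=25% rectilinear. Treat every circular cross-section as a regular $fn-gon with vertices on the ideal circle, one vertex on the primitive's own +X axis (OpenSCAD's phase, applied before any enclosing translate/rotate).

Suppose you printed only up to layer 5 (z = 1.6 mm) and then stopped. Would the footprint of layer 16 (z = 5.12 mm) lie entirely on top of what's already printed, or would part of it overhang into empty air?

part overhangs

Compare the two slices. At z = 1.6: the cube (footprint 24.5×10.5) is included at this height (area 257.25 mm²); the r=4 cylinder at (1, -2.5) gives a regular 6-gon of circumradius 4 (constant along its height) (area = (6/2)·4.000²·sin(360°/6) = 41.57 mm²); the cylinder at (9, 3) does not reach this height (z outside [2, 16.5]); Taking the union: the regions partially overlap — summed areas 298.82 mm² minus the doubly-counted overlap 3.16 mm² gives 295.66 mm² — area = 295.66 mm²; (rotated 30° about Z; rotation is an isometry so areas/perimeters/island counts are preserved). At z = 5.12: the 24.5×10.5 cube contributes its full rectangle (area 257.25 mm²); the r=4 cylinder at (1, -2.5) contributes a regular 6-gon of circumradius 4 (area = (6/2)·4.000²·sin(360°/6) = 41.57 mm²); the cylinder at (9, 3): section is a regular 6-gon, circumradius r=4.5 (area = (6/2)·4.500²·sin(360°/6) = 52.61 mm²); Combining (union): the regions partially overlap — summed areas 351.43 mm² minus the doubly-counted overlap 51.27 mm² gives 300.16 mm² — area = 300.16 mm²; (rotated 30° about Z; rotation is an isometry so areas/perimeters/island counts are preserved). Checking containment: at z = 5.12 the cross-section extends beyond the z = 1.6 cross-section by about 4.50 mm².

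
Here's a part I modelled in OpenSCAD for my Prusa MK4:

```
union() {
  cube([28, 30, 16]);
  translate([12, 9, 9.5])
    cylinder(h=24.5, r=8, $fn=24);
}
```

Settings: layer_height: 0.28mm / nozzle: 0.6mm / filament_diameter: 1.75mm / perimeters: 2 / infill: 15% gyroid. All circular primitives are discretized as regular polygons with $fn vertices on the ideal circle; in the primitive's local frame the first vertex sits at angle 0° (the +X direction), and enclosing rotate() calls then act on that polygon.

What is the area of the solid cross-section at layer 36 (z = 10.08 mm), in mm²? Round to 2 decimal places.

At z = 10.08 mm: the cube (footprint 28×30) is included at this height (area 840.00 mm²); the r=8 cylinder at (12, 9) gives a regular 24-gon of circumradius 8 (constant along its height) (area = (24/2)·8.000²·sin(360°/24) = 198.77 mm²); Taking the union: the r=8 cylinder at (12, 9) lies entirely inside the 28×30 cube, so the union is just the 28×30 cube — area = 840.00 mm². Overall, the cross-section is a single solid region. Net area = 840.00 mm².

840.00 mm²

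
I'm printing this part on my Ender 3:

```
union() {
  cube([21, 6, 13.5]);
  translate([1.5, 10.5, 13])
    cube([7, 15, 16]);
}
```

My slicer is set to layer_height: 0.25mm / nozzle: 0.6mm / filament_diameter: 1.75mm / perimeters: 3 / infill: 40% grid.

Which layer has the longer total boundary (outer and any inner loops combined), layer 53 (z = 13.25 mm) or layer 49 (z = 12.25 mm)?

Layer 53 (z = 13.25): the cube (footprint 21×6) is included at this height (perimeter 54.00 mm); the cube at (1.5, 10.5) (footprint 7×15) is included at this height (perimeter 44.00 mm); Taking the union: the 2 present regions are separate (no shared area or edge), so areas and boundary lengths simply add and each stays a separate island — boundary = 98.00 mm. So its perimeter = 98.00 mm. Layer 49 (z = 12.25): the cube (footprint 21×6) is included at this height (perimeter 54.00 mm); the cube at (1.5, 10.5) is absent (z outside [13, 29]); Taking the union: only the 21×6 cube is present, so the union is just that shape — boundary = 54.00 mm. So its perimeter = 54.00 mm. Layer 53 is larger (98.00 vs 54.00 mm).

layer 53 (z = 13.25 mm)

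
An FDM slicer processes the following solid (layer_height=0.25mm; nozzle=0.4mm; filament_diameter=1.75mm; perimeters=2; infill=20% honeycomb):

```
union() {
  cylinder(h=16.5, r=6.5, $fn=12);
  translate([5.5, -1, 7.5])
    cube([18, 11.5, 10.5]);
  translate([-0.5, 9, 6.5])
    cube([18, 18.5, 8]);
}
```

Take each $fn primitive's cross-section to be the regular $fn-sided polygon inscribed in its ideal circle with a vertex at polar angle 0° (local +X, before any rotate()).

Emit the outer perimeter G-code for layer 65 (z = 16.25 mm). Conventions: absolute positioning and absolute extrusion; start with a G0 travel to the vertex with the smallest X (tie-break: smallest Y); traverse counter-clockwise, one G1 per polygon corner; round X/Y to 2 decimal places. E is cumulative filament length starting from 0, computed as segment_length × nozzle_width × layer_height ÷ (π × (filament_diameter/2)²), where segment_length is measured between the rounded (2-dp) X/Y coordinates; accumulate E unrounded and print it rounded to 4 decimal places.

G0 X-6.50 Y0.00 Z16.25
G1 X-5.63 Y-3.25 E0.1399
G1 X-3.25 Y-5.63 E0.2798
G1 X0.00 Y-6.50 E0.4197
G1 X3.25 Y-5.63 E0.5596
G1 X5.63 Y-3.25 E0.6995
G1 X6.23 Y-1.00 E0.7963
G1 X23.50 Y-1.00 E1.5143
G1 X23.50 Y10.50 E1.9924
G1 X5.50 Y10.50 E2.7408
G1 X5.50 Y3.38 E3.0368
G1 X3.25 Y5.63 E3.1691
G1 X0.00 Y6.50 E3.3090
G1 X-3.25 Y5.63 E3.4488
G1 X-5.63 Y3.25 E3.5888
G1 X-6.50 Y0.00 E3.7287

At z = 16.25 mm: the cylinder: section is a regular 12-gon, circumradius r=6.5; the cube at (5.5, -1) (footprint 18×11.5) is included at this height; the cube at (-0.5, 9) is absent (z outside [6.5, 14.5]); Combining (union): the regions partially overlap (shared area 2.71 mm²), so overlapping operands fuse into one piece — 1 connected region. The outline is a single polygon with 15 vertices. Extrusion per mm of travel: 0.4 × 0.25 / (π × 0.875²) = 0.041575. Accumulating E over each segment gives final E = 3.7287.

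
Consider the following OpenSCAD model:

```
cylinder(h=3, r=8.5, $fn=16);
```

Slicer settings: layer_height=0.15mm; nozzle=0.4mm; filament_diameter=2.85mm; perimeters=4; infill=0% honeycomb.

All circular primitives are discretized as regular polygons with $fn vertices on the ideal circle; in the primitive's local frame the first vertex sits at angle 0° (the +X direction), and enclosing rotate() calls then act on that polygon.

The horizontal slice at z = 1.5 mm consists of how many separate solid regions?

At z = 1.5 mm: the r=8.5 cylinder contributes a regular 16-gon of circumradius 8.5. The result has 1 disconnected region.

1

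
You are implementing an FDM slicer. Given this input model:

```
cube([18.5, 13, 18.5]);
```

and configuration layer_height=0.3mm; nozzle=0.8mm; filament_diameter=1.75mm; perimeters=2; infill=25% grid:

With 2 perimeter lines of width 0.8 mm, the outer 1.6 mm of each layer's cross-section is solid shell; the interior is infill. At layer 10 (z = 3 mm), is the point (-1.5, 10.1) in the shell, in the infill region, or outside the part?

outside

At z = 3 mm: the cube (footprint 18.5×13) is included at this height. Overall, the cross-section is a single solid region. The nearest boundary edge runs (0.00, 13.00)→(0.00, 0.00); distance from the point to it = 1.50 mm. The point is not inside any of the regions above, so it lies outside the cross-section (1.50 mm from the nearest boundary).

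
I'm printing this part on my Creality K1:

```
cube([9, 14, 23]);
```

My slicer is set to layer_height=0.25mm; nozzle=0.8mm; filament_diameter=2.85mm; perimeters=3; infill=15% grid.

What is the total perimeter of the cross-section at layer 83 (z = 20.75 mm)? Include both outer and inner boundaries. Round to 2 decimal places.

At z = 20.75 mm: the 9×14 cube contributes its full rectangle (perimeter 46.00 mm). Overall, the cross-section is a single solid region. Total boundary length (outer) = 46.00 mm.

46.00 mm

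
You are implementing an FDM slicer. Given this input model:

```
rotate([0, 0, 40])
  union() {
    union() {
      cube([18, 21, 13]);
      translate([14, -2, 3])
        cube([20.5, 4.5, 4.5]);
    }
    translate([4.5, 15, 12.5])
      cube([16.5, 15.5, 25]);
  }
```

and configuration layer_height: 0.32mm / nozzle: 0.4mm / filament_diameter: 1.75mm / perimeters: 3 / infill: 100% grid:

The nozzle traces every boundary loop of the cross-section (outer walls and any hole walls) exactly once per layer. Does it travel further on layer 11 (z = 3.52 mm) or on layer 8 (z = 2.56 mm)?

Layer 11 (z = 3.52): the cube is present — its section is the full 18×21 rectangle (perimeter 78.00 mm); the cube at (14, -2) is present — its section is the full 20.5×4.5 rectangle (perimeter 50.00 mm); Taking the union: the regions partially overlap (shared area 10.00 mm²), so the edge portions inside another operand are dropped and the merged outline is re-measured after clipping — boundary = 115.00 mm; the cube at (4.5, 15) is not intersected at this z (z outside [12.5, 37.5]); Taking the union: only that combined region is present, so the union is just that shape — boundary = 115.00 mm; (whole slice rotated 40° about Z — lengths, areas and connectivity unchanged). So its perimeter = 115.00 mm. Layer 8 (z = 2.56): the cube (footprint 18×21) is included at this height (perimeter 78.00 mm); the cube at (14, -2) is not intersected at this z (z outside [3, 7.5]); Taking the union: only the 18×21 cube is present, so the union is just that shape — boundary = 78.00 mm; the cube at (4.5, 15) is not intersected at this z (z outside [12.5, 37.5]); Merging all regions: only the result so far is present, so the union is just that shape — boundary = 78.00 mm; (whole slice rotated 40° about Z — lengths, areas and connectivity unchanged). So its perimeter = 78.00 mm. Layer 11 is larger (115.00 vs 78.00 mm).

layer 11 (z = 3.52 mm)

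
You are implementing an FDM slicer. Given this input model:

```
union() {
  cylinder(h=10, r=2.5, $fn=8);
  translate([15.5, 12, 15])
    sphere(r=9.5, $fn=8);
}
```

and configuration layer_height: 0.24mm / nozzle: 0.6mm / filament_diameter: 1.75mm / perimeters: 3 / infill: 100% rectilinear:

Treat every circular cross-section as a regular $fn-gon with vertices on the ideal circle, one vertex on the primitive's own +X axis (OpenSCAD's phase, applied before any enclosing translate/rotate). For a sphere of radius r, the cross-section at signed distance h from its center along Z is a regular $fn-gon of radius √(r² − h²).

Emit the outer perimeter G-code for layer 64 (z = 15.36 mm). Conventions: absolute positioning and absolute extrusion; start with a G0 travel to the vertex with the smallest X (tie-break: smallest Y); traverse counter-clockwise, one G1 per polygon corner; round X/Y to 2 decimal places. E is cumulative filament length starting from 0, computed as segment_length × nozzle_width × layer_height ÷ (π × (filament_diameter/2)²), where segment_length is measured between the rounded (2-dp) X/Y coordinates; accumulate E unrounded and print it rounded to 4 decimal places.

G0 X6.01 Y12.00 Z15.36
G1 X8.79 Y5.29 E0.4348
G1 X15.50 Y2.51 E0.8697
G1 X22.21 Y5.29 E1.3045
G1 X24.99 Y12.00 E1.7393
G1 X22.21 Y18.71 E2.1741
G1 X15.50 Y21.49 E2.6090
G1 X8.79 Y18.71 E3.0438
G1 X6.01 Y12.00 E3.4786

At z = 15.36 mm: the cylinder is not intersected at this z (z outside [0, 10]); the r=9.5 sphere at (15.5, 12) slices to a regular 8-gon of circumradius 9.493 (√(r²−h²) with h=0.36 from center); Merging all regions: only the r=9.5 sphere at (15.5, 12) is present, so the union is just that shape — 1 connected region. The outline is a single polygon with 8 vertices. Extrusion per mm of travel: 0.6 × 0.24 / (π × 0.875²) = 0.059868. Accumulating E over each segment gives final E = 3.4786.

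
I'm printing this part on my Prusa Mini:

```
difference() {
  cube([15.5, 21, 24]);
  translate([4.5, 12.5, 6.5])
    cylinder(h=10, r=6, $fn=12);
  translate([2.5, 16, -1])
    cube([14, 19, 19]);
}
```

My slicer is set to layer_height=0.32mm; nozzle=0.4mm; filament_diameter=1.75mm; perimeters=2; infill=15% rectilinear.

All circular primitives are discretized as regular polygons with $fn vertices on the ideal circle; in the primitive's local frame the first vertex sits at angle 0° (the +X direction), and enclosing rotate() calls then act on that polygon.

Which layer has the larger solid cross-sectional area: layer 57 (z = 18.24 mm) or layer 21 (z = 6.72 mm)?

layer 57 (z = 18.24 mm)

Layer 57 (z = 18.24): the cube is present — its section is the full 15.5×21 rectangle (area 325.50 mm²); the cylinder at (4.5, 12.5) is not intersected at this z (z outside [6.5, 16.5]); the cube at (2.5, 16) is absent (z outside [-1, 18]); Subtracting the remaining from the first: none of the subtracted shapes is present at this height, so the 15.5×21 cube is unchanged — area = 325.50 mm². So its area = 325.50 mm². Layer 21 (z = 6.72): the cube is present — its section is the full 15.5×21 rectangle (area 325.50 mm²); the r=6 cylinder at (4.5, 12.5) contributes a regular 12-gon of circumradius 6 (area = (12/2)·6.000²·sin(360°/12) = 108.00 mm²); the cube at (2.5, 16) (footprint 14×19) is included at this height (area 266.00 mm²); Subtracting the remaining from the first: starting from the 15.5×21 cube (325.50 mm²), the r=6 cylinder at (4.5, 12.5) partially overlaps it — only the 100.93 mm² overlap (of its 108.00 mm²) is removed, clipping the outline; the 14×19 cube at (2.5, 16) partially overlaps it — only the 52.80 mm² overlap (of its 266.00 mm²) is removed, clipping the outline — area = 171.77 mm². So its area = 171.77 mm². Layer 57 is larger (325.50 vs 171.77 mm²).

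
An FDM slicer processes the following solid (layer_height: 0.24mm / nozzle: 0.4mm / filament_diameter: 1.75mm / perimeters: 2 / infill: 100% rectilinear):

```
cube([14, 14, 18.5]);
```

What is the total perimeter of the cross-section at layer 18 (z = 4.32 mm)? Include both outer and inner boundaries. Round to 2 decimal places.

56.00 mm

At z = 4.32 mm: the 14×14 cube contributes its full rectangle (perimeter 56.00 mm). Overall, the cross-section is a single solid region. Total boundary length (outer) = 56.00 mm.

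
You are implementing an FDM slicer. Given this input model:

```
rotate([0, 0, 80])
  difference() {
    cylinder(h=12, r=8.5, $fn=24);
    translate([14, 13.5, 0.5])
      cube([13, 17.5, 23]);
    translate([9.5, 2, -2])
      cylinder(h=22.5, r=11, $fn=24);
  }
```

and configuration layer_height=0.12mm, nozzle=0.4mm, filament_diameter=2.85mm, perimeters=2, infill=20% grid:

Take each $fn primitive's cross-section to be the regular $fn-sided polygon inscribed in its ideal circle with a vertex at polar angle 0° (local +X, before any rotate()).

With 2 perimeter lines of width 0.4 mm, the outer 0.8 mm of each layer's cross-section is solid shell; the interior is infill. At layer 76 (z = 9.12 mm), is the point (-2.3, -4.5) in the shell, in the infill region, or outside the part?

At z = 9.12 mm: the r=8.5 cylinder gives a regular 24-gon of circumradius 8.5 (constant along its height); the cube at (14, 13.5) (footprint 13×17.5) is included at this height; the r=11 cylinder at (9.5, 2) contributes a regular 24-gon of circumradius 11; After the difference (first − rest): starting from the r=8.5 cylinder, the 13×17.5 cube at (14, 13.5) misses the remaining region (no effect); the r=11 cylinder at (9.5, 2) partially overlaps it — only the 113.08 mm² overlap (of its 375.81 mm²) is removed, clipping the outline — 1 connected region; (whole slice rotated 80° about Z — lengths, areas and connectivity unchanged). Overall, the cross-section is a single solid region. Undo the 80° rotation: the query point maps to (-4.831, 1.484) in the un-rotated model frame. The nearest boundary edge runs (-1.50, 2.00)→(-1.13, -0.85); distance from the point to it = 3.37 mm. The point is inside the cross-section and 3.37 mm from the nearest boundary — more than the 0.8 mm shell width (2 × 0.4), so it's in the infill interior.

infill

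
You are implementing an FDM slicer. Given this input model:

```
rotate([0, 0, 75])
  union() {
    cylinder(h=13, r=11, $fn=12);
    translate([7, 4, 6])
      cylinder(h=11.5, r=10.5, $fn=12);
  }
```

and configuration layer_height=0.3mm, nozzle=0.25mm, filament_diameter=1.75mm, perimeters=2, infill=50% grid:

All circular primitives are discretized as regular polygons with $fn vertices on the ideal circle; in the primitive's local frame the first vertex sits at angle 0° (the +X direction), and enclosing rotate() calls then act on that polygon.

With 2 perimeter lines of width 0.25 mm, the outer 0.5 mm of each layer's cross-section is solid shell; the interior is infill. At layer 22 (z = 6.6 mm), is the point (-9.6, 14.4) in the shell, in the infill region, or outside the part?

At z = 6.6 mm: the r=11 cylinder contributes a regular 12-gon of circumradius 11; the cylinder at (7, 4): section is a regular 12-gon, circumradius r=10.5; Taking the union: the regions partially overlap (shared area 181.78 mm²), so overlapping operands fuse into one piece — 1 connected region; (whole slice rotated 75° about Z — lengths, areas and connectivity unchanged). Overall, the cross-section is a single solid region. Undo the 75° rotation: the query point maps to (11.425, 13.000) in the un-rotated model frame. The nearest boundary edge runs (7.00, 14.50)→(12.25, 13.09); distance from the point to it = 0.30 mm. The point is inside the cross-section, 0.30 mm from the nearest boundary — within the 0.5 mm shell band (2 × 0.25).

shell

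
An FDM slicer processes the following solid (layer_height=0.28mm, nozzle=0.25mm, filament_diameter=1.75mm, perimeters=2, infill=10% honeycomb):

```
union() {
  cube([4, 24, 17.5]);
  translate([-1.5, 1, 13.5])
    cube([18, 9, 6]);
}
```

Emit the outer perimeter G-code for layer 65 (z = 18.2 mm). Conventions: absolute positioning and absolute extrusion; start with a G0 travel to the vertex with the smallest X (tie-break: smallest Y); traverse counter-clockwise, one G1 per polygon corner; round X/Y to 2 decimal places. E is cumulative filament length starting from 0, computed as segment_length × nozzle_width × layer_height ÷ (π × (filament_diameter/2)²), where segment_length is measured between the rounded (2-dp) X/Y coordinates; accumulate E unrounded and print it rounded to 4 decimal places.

G0 X-1.50 Y1.00 Z18.20
G1 X16.50 Y1.00 E0.5238
G1 X16.50 Y10.00 E0.7858
G1 X-1.50 Y10.00 E1.3096
G1 X-1.50 Y1.00 E1.5715

At z = 18.2 mm: the cube is not intersected at this z (z outside [0, 17.5]); the cube at (-1.5, 1) is present — its section is the full 18×9 rectangle; Taking the union: only the 18×9 cube at (-1.5, 1) is present, so the union is just that shape — 1 connected region. The outline is a single polygon with 4 vertices. Extrusion per mm of travel: 0.25 × 0.28 / (π × 0.875²) = 0.029103. Accumulating E over each segment gives final E = 1.5715.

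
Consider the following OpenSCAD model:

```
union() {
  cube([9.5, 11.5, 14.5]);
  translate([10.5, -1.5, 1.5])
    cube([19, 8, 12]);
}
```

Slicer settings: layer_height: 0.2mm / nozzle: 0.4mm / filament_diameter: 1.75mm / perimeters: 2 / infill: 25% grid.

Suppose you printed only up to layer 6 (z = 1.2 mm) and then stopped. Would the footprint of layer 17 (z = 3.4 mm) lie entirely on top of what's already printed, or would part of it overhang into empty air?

Compare the two slices. At z = 1.2: the cube is present — its section is the full 9.5×11.5 rectangle (area 109.25 mm²); the cube at (10.5, -1.5) is not intersected at this z (z outside [1.5, 13.5]); Merging all regions: only the 9.5×11.5 cube is present, so the union is just that shape — area = 109.25 mm². At z = 3.4: the cube is present — its section is the full 9.5×11.5 rectangle (area 109.25 mm²); the cube at (10.5, -1.5) is present — its section is the full 19×8 rectangle (area 152.00 mm²); Taking the union: the 2 present regions are separate (no shared area or edge), so areas and boundary lengths simply add and each stays a separate island — area = 261.25 mm². Checking containment: at z = 3.4 the cross-section extends beyond the z = 1.2 cross-section by about 152.00 mm².

part overhangs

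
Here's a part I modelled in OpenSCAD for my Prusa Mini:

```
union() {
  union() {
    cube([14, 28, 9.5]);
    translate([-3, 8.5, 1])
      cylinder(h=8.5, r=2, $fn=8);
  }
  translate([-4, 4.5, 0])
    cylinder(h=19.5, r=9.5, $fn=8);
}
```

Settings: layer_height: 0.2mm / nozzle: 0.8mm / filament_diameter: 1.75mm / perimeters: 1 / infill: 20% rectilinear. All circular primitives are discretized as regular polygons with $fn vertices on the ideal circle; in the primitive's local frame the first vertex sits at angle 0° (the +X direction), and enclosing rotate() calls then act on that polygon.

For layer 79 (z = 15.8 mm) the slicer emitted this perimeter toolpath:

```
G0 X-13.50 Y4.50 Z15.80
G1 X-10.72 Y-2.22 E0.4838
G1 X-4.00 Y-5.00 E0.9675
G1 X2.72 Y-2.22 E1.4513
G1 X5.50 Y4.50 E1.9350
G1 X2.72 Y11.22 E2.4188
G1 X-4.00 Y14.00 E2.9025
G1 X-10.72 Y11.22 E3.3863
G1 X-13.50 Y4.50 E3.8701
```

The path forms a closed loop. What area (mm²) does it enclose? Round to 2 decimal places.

Apply the shoelace formula to the sequence of (X, Y) vertices; enclosed area = 255.36 mm².

255.36 mm²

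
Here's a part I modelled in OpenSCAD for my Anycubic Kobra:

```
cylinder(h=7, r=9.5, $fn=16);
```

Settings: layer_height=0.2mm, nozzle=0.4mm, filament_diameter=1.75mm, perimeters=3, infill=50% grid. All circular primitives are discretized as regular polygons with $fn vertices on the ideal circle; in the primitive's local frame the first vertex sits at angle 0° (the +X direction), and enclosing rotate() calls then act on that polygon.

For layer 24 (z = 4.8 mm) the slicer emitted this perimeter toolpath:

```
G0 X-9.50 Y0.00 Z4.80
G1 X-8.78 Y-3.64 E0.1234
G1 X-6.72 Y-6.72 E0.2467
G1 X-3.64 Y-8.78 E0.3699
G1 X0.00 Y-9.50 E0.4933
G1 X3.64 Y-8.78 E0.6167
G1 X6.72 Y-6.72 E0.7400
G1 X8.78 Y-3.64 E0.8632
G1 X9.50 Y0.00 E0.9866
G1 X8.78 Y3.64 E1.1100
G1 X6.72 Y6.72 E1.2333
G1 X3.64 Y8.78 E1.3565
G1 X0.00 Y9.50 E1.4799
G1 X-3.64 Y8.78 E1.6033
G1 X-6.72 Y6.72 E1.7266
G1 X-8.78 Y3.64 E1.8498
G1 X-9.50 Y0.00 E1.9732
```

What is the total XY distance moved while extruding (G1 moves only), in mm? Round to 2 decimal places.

59.33 mm

Sum the Euclidean lengths of each G1 segment: total = 59.33 mm.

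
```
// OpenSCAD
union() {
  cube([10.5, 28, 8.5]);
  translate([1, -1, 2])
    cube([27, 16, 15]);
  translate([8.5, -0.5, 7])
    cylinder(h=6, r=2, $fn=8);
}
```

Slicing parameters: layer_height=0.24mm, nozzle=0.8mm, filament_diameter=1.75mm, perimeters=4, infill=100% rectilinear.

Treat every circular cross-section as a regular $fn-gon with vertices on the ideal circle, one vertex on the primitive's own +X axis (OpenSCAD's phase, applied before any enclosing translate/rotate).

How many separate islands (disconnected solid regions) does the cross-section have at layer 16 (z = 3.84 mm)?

At z = 3.84 mm: the cube (footprint 10.5×28) is included at this height; the 27×16 cube at (1, -1) contributes its full rectangle; the cylinder at (8.5, -0.5) does not reach this height (z outside [7, 13]); Merging all regions: the regions partially overlap (shared area 142.50 mm²), so overlapping operands fuse into one piece — 1 connected region. Overall, the cross-section is a single solid region. Island count = 1.

1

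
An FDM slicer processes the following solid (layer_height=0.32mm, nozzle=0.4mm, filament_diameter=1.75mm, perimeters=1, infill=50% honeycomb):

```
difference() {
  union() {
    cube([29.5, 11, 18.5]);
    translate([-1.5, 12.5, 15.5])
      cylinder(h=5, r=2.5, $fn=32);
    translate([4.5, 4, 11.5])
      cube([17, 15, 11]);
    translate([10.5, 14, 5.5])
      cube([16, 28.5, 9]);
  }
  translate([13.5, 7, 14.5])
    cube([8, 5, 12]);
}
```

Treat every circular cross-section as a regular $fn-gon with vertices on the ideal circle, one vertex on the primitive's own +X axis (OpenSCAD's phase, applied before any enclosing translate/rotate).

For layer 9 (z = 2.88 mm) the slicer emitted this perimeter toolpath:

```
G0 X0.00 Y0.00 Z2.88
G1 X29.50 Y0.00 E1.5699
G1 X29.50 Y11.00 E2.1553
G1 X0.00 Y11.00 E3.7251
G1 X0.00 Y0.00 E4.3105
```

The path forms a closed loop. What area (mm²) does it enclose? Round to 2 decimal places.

324.50 mm²

Apply the shoelace formula to the sequence of (X, Y) vertices; enclosed area = 324.50 mm².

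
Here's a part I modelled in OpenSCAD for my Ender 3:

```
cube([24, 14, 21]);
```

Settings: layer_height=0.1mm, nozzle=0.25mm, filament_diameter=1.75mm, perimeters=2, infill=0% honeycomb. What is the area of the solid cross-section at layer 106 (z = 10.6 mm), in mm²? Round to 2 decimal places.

336.00 mm²

At z = 10.6 mm: the 24×14 cube contributes its full rectangle (area 336.00 mm²). Overall, the cross-section is a single solid region. Net area = 336.00 mm².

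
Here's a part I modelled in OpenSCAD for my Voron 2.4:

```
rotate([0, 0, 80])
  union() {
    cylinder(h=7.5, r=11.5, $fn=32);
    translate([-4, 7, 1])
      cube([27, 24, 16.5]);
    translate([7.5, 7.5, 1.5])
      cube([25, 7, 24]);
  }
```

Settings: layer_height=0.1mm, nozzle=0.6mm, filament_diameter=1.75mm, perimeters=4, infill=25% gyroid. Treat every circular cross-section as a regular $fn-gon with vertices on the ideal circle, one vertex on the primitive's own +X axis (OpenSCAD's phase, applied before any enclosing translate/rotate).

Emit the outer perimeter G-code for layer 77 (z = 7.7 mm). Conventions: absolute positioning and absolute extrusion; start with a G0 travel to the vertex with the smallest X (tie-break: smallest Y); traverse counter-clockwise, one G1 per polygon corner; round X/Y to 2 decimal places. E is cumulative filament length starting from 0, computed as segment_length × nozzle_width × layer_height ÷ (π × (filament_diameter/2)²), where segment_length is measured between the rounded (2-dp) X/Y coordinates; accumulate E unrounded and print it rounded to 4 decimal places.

G0 X-31.22 Y1.44 Z7.70
G1 X-7.59 Y-2.72 E0.5985
G1 X-2.90 Y23.87 E1.2720
G1 X-3.39 Y23.95 E1.2844
G1 X-1.74 Y33.31 E1.5215
G1 X-8.64 Y34.52 E1.6963
G1 X-10.29 Y25.17 E1.9331
G1 X-26.54 Y28.03 E2.3447
G1 X-31.22 Y1.44 E3.0182

At z = 7.7 mm: the cylinder does not reach this height (z outside [0, 7.5]); the 27×24 cube at (-4, 7) contributes its full rectangle; the cube at (7.5, 7.5) (footprint 25×7) is included at this height; Combining (union): the regions partially overlap (shared area 108.50 mm²), so overlapping operands fuse into one piece — 1 connected region; (whole slice rotated 80° about Z — lengths, areas and connectivity unchanged). The outline is a single polygon with 8 vertices. Extrusion per mm of travel: 0.6 × 0.1 / (π × 0.875²) = 0.024945. Accumulating E over each segment gives final E = 3.0182.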